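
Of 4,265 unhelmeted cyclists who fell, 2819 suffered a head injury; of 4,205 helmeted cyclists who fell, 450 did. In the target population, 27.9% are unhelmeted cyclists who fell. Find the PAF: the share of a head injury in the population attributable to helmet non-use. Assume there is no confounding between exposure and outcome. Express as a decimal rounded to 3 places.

p₁ = P(outcome | exposed) = 2819/4265 = 0.66096
p₀ = P(outcome | unexposed) = 450/4205 = 0.10702
Overall risk P(Y=1) = π·p₁ + (1−π)·p₀ = 0.279×0.66096 + 0.721×0.10702 = 0.26157.
Under exogeneity, PAF = [P(Y=1) − p₀] / P(Y=1).
PAF = (0.26157 − 0.10702) / 0.26157 ≈ 0.5909

PAF ≈ 0.591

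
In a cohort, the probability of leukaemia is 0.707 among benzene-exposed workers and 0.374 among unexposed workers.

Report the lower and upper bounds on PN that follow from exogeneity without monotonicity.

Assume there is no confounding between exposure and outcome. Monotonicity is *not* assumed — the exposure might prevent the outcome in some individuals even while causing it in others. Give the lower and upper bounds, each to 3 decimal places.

0.471 ≤ PN ≤ 0.885

Let p₁ = 0.707, p₀ = 0.374.
Under exogeneity alone the bounds on PN are max{0,(p₁−p₀)/p₁} ≤ PN ≤ min{1,(1−p₀)/p₁}.
  lower = (p₁ − p₀)/p₁ = 0.333 / 0.707 ≈ 0.4710
  upper = min{1, (1 − p₀)/p₁} = 0.626 / 0.707 ≈ 0.8854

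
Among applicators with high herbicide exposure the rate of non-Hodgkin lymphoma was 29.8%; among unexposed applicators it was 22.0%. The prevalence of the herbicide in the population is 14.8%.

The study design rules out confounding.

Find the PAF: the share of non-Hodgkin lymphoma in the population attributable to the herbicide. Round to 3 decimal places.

PAF ≈ 0.050

p₁ = 0.298, p₀ = 0.22.
Overall risk P(Y=1) = π·p₁ + (1−π)·p₀ = 0.148×0.298 + 0.852×0.22 = 0.23154.
Under exogeneity, PAF = [P(Y=1) − p₀] / P(Y=1).
PAF = (0.23154 − 0.22) / 0.23154 ≈ 0.0499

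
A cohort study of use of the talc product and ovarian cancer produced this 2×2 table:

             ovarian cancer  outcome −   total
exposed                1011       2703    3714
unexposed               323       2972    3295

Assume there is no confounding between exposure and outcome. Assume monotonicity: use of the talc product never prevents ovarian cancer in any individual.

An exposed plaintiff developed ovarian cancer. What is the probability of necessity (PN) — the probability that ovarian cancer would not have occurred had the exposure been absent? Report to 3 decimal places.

p₁ = P(outcome | exposed) = 1011/3714 = 0.27221
p₀ = P(outcome | unexposed) = 323/3295 = 0.098027
Under exogeneity and monotonicity, PN = (p₁ − p₀)/p₁.
PN = (0.27221 − 0.098027) / 0.27221 ≈ 0.6399

PN ≈ 0.640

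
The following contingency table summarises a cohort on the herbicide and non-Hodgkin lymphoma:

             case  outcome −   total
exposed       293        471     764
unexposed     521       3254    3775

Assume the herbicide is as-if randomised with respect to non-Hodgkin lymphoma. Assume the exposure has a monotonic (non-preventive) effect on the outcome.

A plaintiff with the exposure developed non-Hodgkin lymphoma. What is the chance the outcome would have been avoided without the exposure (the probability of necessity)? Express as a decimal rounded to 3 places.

PN ≈ 0.640

p₁ = P(outcome | exposed) = 293/764 = 0.38351
p₀ = P(outcome | unexposed) = 521/3775 = 0.13801
Under exogeneity and monotonicity, PN = (p₁ − p₀) / p₁.
PN = (0.38351 − 0.13801) / 0.38351 = 0.24549 / 0.38351 ≈ 0.6401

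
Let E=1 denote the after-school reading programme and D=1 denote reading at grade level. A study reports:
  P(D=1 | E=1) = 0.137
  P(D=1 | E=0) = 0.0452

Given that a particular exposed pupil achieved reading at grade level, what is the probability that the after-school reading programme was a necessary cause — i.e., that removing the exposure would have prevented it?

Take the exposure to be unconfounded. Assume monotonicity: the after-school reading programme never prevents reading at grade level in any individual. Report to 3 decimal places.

Let p₁ = 0.137, p₀ = 0.0452.
Under exogeneity and monotonicity, PN = (p₁ − p₀) / p₁.
PN = (0.137 − 0.0452) / 0.137 = 0.0918 / 0.137 ≈ 0.6701

PN ≈ 0.670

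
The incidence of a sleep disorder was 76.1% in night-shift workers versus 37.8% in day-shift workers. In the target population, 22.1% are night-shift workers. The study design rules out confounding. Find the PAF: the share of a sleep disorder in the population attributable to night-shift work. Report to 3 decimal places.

p₁ = 0.761, p₀ = 0.378.
Overall risk P(Y=1) = π·p₁ + (1−π)·p₀ = 0.221×0.761 + 0.779×0.378 = 0.46264.
Under exogeneity, PAF = [P(Y=1) − p₀] / P(Y=1).
PAF = (0.46264 − 0.378) / 0.46264 ≈ 0.1830

PAF ≈ 0.183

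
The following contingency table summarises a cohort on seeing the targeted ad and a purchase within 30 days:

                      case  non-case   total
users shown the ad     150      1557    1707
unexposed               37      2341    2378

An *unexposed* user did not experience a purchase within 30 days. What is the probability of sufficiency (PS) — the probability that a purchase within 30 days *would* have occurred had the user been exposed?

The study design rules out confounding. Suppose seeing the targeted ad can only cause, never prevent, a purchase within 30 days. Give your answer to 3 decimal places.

p₁ = P(outcome | exposed) = 150/1707 = 0.087873
p₀ = P(outcome | unexposed) = 37/2378 = 0.015559
Under exogeneity and monotonicity, PS = (p₁ − p₀) / (1 − p₀).
PS = (0.087873 − 0.015559) / (1 − 0.015559) = 0.072314 / 0.98444 ≈ 0.0735

PS ≈ 0.073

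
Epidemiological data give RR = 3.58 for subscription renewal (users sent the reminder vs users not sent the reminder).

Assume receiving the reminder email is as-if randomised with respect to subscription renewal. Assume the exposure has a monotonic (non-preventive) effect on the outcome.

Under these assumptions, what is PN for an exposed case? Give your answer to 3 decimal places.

PN ≈ 0.721

Under exogeneity and monotonicity, PN = (RR − 1) / RR = 1 − 1/RR.
PN = (3.58 − 1) / 3.58 = 2.58 / 3.58 ≈ 0.7207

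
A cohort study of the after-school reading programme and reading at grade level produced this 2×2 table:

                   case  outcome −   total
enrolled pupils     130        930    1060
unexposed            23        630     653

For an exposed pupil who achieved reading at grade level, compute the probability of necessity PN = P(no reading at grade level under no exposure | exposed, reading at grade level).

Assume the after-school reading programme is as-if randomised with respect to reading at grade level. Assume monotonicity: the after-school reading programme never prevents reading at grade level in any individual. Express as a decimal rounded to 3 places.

PN ≈ 0.713

p₁ = P(outcome | exposed) = 130/1060 = 0.12264
p₀ = P(outcome | unexposed) = 23/653 = 0.035222
Under exogeneity and monotonicity, PN = (p₁ − p₀)/p₁.
PN = (0.12264 − 0.035222) / 0.12264 ≈ 0.7128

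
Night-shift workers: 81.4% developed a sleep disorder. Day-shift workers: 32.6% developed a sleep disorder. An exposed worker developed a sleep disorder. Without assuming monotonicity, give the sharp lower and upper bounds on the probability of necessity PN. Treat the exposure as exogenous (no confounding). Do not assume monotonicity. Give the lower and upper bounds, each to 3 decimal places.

p₁ = 0.814, p₀ = 0.326.
Under exogeneity alone the bounds on PN are max{0,(p₁−p₀)/p₁} ≤ PN ≤ min{1,(1−p₀)/p₁}.
  lower = (p₁ − p₀)/p₁ = 0.488 / 0.814 ≈ 0.5995
  upper = min{1, (1 − p₀)/p₁} = 0.674 / 0.814 ≈ 0.8280

0.600 ≤ PN ≤ 0.828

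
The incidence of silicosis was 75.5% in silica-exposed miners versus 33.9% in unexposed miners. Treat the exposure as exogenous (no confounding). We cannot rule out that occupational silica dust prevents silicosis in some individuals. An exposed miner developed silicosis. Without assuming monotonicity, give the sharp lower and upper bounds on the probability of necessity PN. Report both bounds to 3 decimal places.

0.551 ≤ PN ≤ 0.875

p₁ = 0.755, p₀ = 0.339.
Under exogeneity alone the bounds on PN are max{0,(p₁−p₀)/p₁} ≤ PN ≤ min{1,(1−p₀)/p₁}.
  lower = (p₁ − p₀)/p₁ = 0.416 / 0.755 ≈ 0.5510
  upper = min{1, (1 − p₀)/p₁} = 0.661 / 0.755 ≈ 0.8755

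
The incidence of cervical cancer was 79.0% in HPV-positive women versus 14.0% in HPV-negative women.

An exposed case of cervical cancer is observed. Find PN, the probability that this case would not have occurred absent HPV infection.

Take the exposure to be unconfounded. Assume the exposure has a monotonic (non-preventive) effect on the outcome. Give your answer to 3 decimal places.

p₁ = 0.79, p₀ = 0.14.
Under exogeneity and monotonicity, PN = (p₁ − p₀) / p₁.
PN = (0.79 − 0.14) / 0.79 = 0.65 / 0.79 ≈ 0.8228

PN ≈ 0.823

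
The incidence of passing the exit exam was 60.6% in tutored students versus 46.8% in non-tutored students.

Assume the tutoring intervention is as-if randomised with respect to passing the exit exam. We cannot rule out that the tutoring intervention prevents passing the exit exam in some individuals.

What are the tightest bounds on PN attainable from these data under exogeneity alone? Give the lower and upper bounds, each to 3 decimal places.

0.228 ≤ PN ≤ 0.878

p₁ = 0.606, p₀ = 0.468.
Under exogeneity alone the bounds on PN are max{0,(p₁−p₀)/p₁} ≤ PN ≤ min{1,(1−p₀)/p₁}.
  lower = (p₁ − p₀)/p₁ = 0.138 / 0.606 ≈ 0.2277
  upper = min{1, (1 − p₀)/p₁} = 0.532 / 0.606 ≈ 0.8779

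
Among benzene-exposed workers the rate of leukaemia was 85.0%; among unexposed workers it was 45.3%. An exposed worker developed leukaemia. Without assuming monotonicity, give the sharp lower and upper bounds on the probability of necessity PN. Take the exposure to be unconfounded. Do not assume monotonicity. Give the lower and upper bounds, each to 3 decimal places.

p₁ = 0.85, p₀ = 0.453.
Under exogeneity alone the bounds on PN are max{0,(p₁−p₀)/p₁} ≤ PN ≤ min{1,(1−p₀)/p₁}.
  lower = (p₁ − p₀)/p₁ = 0.397 / 0.85 ≈ 0.4671
  upper = min{1, (1 − p₀)/p₁} = 0.547 / 0.85 ≈ 0.6435

0.467 ≤ PN ≤ 0.644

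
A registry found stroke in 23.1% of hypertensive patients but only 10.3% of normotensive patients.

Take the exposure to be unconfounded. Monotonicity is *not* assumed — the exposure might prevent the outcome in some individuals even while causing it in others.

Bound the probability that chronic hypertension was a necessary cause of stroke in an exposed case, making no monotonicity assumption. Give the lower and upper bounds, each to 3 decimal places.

p₁ = 0.231, p₀ = 0.103.
Under exogeneity alone the bounds on PN are max{0,(p₁−p₀)/p₁} ≤ PN ≤ min{1,(1−p₀)/p₁}.
  lower = (p₁ − p₀)/p₁ = 0.128 / 0.231 ≈ 0.5541
  upper = min{1, (1 − p₀)/p₁} = 0.897 / 0.231 ≈ 3.8831 → capped at 1

0.554 ≤ PN ≤ 1.000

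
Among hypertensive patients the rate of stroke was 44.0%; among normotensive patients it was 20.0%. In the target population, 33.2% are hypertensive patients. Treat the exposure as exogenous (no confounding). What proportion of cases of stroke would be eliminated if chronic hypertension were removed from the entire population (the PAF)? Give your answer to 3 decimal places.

p₁ = 0.44, p₀ = 0.2.
Overall risk P(Y=1) = π·p₁ + (1−π)·p₀ = 0.332×0.44 + 0.668×0.2 = 0.27968.
Under exogeneity, PAF = [P(Y=1) − p₀] / P(Y=1).
PAF = (0.27968 − 0.2) / 0.27968 ≈ 0.2849

PAF ≈ 0.285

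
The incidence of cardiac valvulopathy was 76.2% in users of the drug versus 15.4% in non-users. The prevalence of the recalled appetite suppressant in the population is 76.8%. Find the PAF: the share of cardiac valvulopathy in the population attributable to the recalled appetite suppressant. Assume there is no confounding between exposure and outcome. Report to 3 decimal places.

PAF ≈ 0.752

p₁ = 0.762, p₀ = 0.154.
Overall risk P(Y=1) = π·p₁ + (1−π)·p₀ = 0.768×0.762 + 0.232×0.154 = 0.62094.
Under exogeneity, PAF = [P(Y=1) − p₀] / P(Y=1).
PAF = (0.62094 − 0.154) / 0.62094 ≈ 0.7520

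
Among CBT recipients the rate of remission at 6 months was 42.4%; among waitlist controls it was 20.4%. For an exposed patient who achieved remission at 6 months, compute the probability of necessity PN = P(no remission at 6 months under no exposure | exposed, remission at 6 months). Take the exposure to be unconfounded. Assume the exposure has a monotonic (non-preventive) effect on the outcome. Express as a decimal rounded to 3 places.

p₁ = 0.424, p₀ = 0.204.
Under exogeneity and monotonicity, PN = (p₁ − p₀) / p₁.
PN = (0.424 − 0.204) / 0.424 = 0.22 / 0.424 ≈ 0.5189

PN ≈ 0.519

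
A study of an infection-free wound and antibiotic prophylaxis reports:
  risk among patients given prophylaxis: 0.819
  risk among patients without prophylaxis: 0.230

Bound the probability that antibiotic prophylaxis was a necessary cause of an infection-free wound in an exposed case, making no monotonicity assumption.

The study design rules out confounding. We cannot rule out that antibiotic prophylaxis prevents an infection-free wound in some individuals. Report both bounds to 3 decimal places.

0.719 ≤ PN ≤ 0.940

Let p₁ = 0.819, p₀ = 0.23.
Under exogeneity alone the bounds on PN are max{0,(p₁−p₀)/p₁} ≤ PN ≤ min{1,(1−p₀)/p₁}.
  lower = (p₁ − p₀)/p₁ = 0.589 / 0.819 ≈ 0.7192
  upper = min{1, (1 − p₀)/p₁} = 0.77 / 0.819 ≈ 0.9402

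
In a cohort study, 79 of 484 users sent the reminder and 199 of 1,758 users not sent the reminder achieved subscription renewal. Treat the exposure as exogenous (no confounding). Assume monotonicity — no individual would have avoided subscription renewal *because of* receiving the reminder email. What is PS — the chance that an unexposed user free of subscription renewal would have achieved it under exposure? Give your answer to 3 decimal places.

PS ≈ 0.056

p₁ = P(outcome | exposed) = 79/484 = 0.16322
p₀ = P(outcome | unexposed) = 199/1758 = 0.1132
Under exogeneity and monotonicity, PS = (p₁ − p₀) / (1 − p₀).
PS = (0.16322 − 0.1132) / (1 − 0.1132) = 0.050026 / 0.8868 ≈ 0.0564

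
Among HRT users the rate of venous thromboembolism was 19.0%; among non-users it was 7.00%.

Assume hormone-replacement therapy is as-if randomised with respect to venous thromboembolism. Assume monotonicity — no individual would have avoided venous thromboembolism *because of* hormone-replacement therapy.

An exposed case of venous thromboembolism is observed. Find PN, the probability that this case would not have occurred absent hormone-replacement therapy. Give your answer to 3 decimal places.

p₁ = 0.19, p₀ = 0.07.
Under exogeneity and monotonicity, PN = (p₁ − p₀) / p₁.
PN = (0.19 − 0.07) / 0.19 = 0.12 / 0.19 ≈ 0.6316

PN ≈ 0.632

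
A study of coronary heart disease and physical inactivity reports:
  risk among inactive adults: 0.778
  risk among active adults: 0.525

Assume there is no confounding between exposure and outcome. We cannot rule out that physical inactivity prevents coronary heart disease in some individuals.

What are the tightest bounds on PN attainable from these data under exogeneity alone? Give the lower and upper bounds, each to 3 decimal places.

0.325 ≤ PN ≤ 0.611

Let p₁ = 0.778, p₀ = 0.525.
Under exogeneity alone the bounds on PN are max{0,(p₁−p₀)/p₁} ≤ PN ≤ min{1,(1−p₀)/p₁}.
  lower = (p₁ − p₀)/p₁ = 0.253 / 0.778 ≈ 0.3252
  upper = min{1, (1 − p₀)/p₁} = 0.475 / 0.778 ≈ 0.6105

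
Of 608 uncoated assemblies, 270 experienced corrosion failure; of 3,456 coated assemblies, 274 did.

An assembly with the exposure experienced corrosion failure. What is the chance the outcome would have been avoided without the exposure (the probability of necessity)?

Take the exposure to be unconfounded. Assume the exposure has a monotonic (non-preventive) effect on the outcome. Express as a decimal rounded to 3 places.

PN ≈ 0.821

p₁ = P(outcome | exposed) = 270/608 = 0.44408
p₀ = P(outcome | unexposed) = 274/3456 = 0.079282
Under exogeneity and monotonicity, PN = (p₁ − p₀) / p₁.
PN = (0.44408 − 0.079282) / 0.44408 = 0.3648 / 0.44408 ≈ 0.8215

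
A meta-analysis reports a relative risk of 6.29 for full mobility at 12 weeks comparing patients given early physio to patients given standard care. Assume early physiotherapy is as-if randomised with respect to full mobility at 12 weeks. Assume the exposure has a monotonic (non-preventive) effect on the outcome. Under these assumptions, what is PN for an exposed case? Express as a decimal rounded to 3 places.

PN ≈ 0.841

Under exogeneity and monotonicity, PN = (RR − 1) / RR = 1 − 1/RR.
PN = (6.29 − 1) / 6.29 = 5.29 / 6.29 ≈ 0.8410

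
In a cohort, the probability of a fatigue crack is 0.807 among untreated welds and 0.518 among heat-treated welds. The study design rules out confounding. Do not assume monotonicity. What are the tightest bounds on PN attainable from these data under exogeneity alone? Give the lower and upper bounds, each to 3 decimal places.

0.358 ≤ PN ≤ 0.597

Let p₁ = 0.807, p₀ = 0.518.
Under exogeneity alone the bounds on PN are max{0,(p₁−p₀)/p₁} ≤ PN ≤ min{1,(1−p₀)/p₁}.
  lower = (p₁ − p₀)/p₁ = 0.289 / 0.807 ≈ 0.3581
  upper = min{1, (1 − p₀)/p₁} = 0.482 / 0.807 ≈ 0.5973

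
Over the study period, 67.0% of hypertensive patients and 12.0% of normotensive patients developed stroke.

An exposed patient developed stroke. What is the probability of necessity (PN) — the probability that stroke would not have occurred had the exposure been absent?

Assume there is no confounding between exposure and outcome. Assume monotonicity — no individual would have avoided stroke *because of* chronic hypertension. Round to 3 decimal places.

PN ≈ 0.821

p₁ = 0.67, p₀ = 0.12.
Under exogeneity and monotonicity, PN = (p₁ − p₀) / p₁.
PN = (0.67 − 0.12) / 0.67 = 0.55 / 0.67 ≈ 0.8209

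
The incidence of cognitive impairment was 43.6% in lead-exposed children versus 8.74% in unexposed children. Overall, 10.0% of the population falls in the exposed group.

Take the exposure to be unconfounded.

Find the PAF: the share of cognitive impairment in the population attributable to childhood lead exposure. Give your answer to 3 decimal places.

PAF ≈ 0.285

p₁ = 0.436, p₀ = 0.0874.
Overall risk P(Y=1) = π·p₁ + (1−π)·p₀ = 0.1×0.436 + 0.9×0.0874 = 0.12226.
Under exogeneity, PAF = [P(Y=1) − p₀] / P(Y=1).
PAF = (0.12226 − 0.0874) / 0.12226 ≈ 0.2851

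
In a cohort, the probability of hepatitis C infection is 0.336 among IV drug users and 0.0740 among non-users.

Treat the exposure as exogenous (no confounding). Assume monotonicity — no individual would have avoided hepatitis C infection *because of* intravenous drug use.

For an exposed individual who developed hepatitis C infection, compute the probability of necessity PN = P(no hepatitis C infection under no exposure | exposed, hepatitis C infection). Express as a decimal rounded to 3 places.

PN ≈ 0.780

Let p₁ = 0.336, p₀ = 0.074.
Under exogeneity and monotonicity, PN = (p₁ − p₀) / p₁.
PN = (0.336 − 0.074) / 0.336 = 0.262 / 0.336 ≈ 0.7798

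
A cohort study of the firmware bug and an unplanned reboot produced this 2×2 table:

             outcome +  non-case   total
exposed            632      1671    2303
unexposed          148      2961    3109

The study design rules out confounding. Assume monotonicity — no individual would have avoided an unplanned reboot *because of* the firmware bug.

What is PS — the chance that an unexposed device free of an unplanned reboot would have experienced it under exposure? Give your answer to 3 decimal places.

p₁ = P(outcome | exposed) = 632/2303 = 0.27442
p₀ = P(outcome | unexposed) = 148/3109 = 0.047604
Under exogeneity and monotonicity, PS = (p₁ − p₀)/(1 − p₀).
PS = (0.27442 − 0.047604) / 0.9524 ≈ 0.2382

PS ≈ 0.238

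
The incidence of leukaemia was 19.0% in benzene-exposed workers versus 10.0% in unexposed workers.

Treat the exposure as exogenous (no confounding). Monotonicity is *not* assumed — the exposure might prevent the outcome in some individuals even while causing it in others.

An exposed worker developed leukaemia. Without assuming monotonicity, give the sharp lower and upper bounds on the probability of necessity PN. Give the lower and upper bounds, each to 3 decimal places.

0.474 ≤ PN ≤ 1.000

p₁ = 0.19, p₀ = 0.1.
Under exogeneity alone the bounds on PN are max{0,(p₁−p₀)/p₁} ≤ PN ≤ min{1,(1−p₀)/p₁}.
  lower = (p₁ − p₀)/p₁ = 0.09 / 0.19 ≈ 0.4737
  upper = min{1, (1 − p₀)/p₁} = 0.9 / 0.19 ≈ 4.7368 → capped at 1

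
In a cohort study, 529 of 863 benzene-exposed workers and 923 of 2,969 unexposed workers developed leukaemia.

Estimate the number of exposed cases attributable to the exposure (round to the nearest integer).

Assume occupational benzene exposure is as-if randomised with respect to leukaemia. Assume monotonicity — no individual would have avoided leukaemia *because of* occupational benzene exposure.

about 261 cases

p₁ = P(outcome | exposed) = 529/863 = 0.61298
p₀ = P(outcome | unexposed) = 923/2969 = 0.31088
PN = (p₁ − p₀)/p₁ = (0.61298 − 0.31088) / 0.61298 ≈ 0.49284.
Attributable cases ≈ PN × (exposed cases) = 0.49284 × 529 ≈ 260.71.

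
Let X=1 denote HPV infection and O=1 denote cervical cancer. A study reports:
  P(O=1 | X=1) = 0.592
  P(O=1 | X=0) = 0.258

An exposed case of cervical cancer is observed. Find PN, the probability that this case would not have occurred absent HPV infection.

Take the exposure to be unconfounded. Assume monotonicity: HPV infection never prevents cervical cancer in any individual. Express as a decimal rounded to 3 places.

Let p₁ = 0.592, p₀ = 0.258.
Under exogeneity and monotonicity, PN = (p₁ − p₀) / p₁.
PN = (0.592 − 0.258) / 0.592 = 0.334 / 0.592 ≈ 0.5642

PN ≈ 0.564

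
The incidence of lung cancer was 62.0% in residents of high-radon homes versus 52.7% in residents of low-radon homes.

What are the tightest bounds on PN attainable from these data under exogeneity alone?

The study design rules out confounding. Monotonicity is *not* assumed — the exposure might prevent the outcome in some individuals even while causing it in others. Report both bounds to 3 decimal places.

p₁ = 0.62, p₀ = 0.527.
Under exogeneity alone the bounds on PN are max{0,(p₁−p₀)/p₁} ≤ PN ≤ min{1,(1−p₀)/p₁}.
  lower = (p₁ − p₀)/p₁ = 0.093 / 0.62 ≈ 0.1500
  upper = min{1, (1 − p₀)/p₁} = 0.473 / 0.62 ≈ 0.7629

0.150 ≤ PN ≤ 0.763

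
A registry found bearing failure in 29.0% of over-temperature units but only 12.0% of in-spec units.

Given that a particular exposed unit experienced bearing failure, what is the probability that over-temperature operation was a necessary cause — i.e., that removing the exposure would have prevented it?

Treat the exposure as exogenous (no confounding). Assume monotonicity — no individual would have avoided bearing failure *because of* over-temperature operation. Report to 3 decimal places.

PN ≈ 0.586

p₁ = 0.29, p₀ = 0.12.
Under exogeneity and monotonicity, PN = (p₁ − p₀) / p₁.
PN = (0.29 − 0.12) / 0.29 = 0.17 / 0.29 ≈ 0.5862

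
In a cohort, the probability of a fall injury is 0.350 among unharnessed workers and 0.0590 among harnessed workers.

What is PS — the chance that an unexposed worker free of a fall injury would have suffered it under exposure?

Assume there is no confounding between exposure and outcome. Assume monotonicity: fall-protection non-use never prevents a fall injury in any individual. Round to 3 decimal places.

PS ≈ 0.309

Let p₁ = 0.35, p₀ = 0.059.
Under exogeneity and monotonicity, PS = (p₁ − p₀) / (1 − p₀).
PS = (0.35 − 0.059) / (1 − 0.059) = 0.291 / 0.941 ≈ 0.3092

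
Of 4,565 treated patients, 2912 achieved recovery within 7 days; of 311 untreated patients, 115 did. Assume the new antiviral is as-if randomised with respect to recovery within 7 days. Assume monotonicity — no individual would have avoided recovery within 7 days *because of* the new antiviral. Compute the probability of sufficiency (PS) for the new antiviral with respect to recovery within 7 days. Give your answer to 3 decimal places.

PS ≈ 0.425

p₁ = P(outcome | exposed) = 2912/4565 = 0.6379
p₀ = P(outcome | unexposed) = 115/311 = 0.36977
Under exogeneity and monotonicity, PS = (p₁ − p₀) / (1 − p₀).
PS = (0.6379 − 0.36977) / (1 − 0.36977) = 0.26812 / 0.63023 ≈ 0.4254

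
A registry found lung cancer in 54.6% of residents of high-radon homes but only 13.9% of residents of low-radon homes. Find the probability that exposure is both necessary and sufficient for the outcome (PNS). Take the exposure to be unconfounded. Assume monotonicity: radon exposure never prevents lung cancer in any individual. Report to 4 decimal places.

PNS ≈ 0.4070

p₁ = 0.546, p₀ = 0.139.
Under exogeneity and monotonicity, PNS = p₁ − p₀.
PNS = 0.546 − 0.139 = 0.407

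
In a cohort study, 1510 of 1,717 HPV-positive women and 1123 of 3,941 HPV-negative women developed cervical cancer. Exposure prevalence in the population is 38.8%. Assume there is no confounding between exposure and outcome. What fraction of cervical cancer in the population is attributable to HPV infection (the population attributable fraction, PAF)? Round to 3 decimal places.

PAF ≈ 0.447

p₁ = P(outcome | exposed) = 1510/1717 = 0.87944
p₀ = P(outcome | unexposed) = 1123/3941 = 0.28495
Overall risk P(Y=1) = π·p₁ + (1−π)·p₀ = 0.388×0.87944 + 0.612×0.28495 = 0.51561.
Under exogeneity, PAF = [P(Y=1) − p₀] / P(Y=1).
PAF = (0.51561 − 0.28495) / 0.51561 ≈ 0.4474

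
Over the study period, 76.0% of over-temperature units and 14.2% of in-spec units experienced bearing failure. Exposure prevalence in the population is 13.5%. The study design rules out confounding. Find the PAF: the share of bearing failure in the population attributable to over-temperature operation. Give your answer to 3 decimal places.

p₁ = 0.76, p₀ = 0.142.
Overall risk P(Y=1) = π·p₁ + (1−π)·p₀ = 0.135×0.76 + 0.865×0.142 = 0.22543.
Under exogeneity, PAF = [P(Y=1) − p₀] / P(Y=1).
PAF = (0.22543 − 0.142) / 0.22543 ≈ 0.3701

PAF ≈ 0.370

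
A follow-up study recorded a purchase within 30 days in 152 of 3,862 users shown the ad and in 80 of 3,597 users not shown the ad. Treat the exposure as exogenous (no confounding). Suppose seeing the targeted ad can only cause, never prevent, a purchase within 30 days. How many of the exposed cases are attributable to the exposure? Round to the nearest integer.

about 66 cases

p₁ = P(outcome | exposed) = 152/3862 = 0.039358
p₀ = P(outcome | unexposed) = 80/3597 = 0.022241
PN = (p₁ − p₀)/p₁ = (0.039358 − 0.022241) / 0.039358 ≈ 0.43491.
Attributable cases ≈ PN × (exposed cases) = 0.43491 × 152 ≈ 66.11.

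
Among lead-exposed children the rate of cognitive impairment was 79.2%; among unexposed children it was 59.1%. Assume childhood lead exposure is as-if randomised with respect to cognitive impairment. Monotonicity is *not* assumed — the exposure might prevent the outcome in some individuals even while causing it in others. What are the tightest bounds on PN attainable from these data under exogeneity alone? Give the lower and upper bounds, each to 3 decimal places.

0.254 ≤ PN ≤ 0.516

p₁ = 0.792, p₀ = 0.591.
Under exogeneity alone the bounds on PN are max{0,(p₁−p₀)/p₁} ≤ PN ≤ min{1,(1−p₀)/p₁}.
  lower = (p₁ − p₀)/p₁ = 0.201 / 0.792 ≈ 0.2538
  upper = min{1, (1 − p₀)/p₁} = 0.409 / 0.792 ≈ 0.5164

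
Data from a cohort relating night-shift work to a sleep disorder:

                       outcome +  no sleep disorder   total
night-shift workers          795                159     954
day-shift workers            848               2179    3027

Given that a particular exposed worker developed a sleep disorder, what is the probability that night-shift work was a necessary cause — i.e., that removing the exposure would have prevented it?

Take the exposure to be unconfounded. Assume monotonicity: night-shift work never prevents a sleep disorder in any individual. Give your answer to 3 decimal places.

PN ≈ 0.664

p₁ = P(outcome | exposed) = 795/954 = 0.83333
p₀ = P(outcome | unexposed) = 848/3027 = 0.28015
Under exogeneity and monotonicity, PN = (p₁ − p₀)/p₁.
PN = (0.83333 − 0.28015) / 0.83333 ≈ 0.6638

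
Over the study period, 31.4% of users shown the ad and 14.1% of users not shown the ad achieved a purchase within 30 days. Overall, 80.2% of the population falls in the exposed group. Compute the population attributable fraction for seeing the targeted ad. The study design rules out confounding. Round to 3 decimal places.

PAF ≈ 0.496

p₁ = 0.314, p₀ = 0.141.
Overall risk P(Y=1) = π·p₁ + (1−π)·p₀ = 0.802×0.314 + 0.198×0.141 = 0.27975.
Under exogeneity, PAF = [P(Y=1) − p₀] / P(Y=1).
PAF = (0.27975 − 0.141) / 0.27975 ≈ 0.4960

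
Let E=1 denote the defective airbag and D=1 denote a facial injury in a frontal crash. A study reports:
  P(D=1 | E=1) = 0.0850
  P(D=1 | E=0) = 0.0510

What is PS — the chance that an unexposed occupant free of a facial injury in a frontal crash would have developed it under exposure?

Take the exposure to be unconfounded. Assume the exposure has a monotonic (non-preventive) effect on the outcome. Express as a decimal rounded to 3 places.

PS ≈ 0.036

Let p₁ = 0.085, p₀ = 0.051.
Under exogeneity and monotonicity, PS = (p₁ − p₀) / (1 − p₀).
PS = (0.085 − 0.051) / (1 − 0.051) = 0.034 / 0.949 ≈ 0.0358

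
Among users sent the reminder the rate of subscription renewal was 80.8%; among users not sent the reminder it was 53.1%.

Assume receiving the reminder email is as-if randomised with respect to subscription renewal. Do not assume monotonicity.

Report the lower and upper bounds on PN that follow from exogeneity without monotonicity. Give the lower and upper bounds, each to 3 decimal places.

p₁ = 0.808, p₀ = 0.531.
Under exogeneity alone the bounds on PN are max{0,(p₁−p₀)/p₁} ≤ PN ≤ min{1,(1−p₀)/p₁}.
  lower = (p₁ − p₀)/p₁ = 0.277 / 0.808 ≈ 0.3428
  upper = min{1, (1 − p₀)/p₁} = 0.469 / 0.808 ≈ 0.5804

0.343 ≤ PN ≤ 0.580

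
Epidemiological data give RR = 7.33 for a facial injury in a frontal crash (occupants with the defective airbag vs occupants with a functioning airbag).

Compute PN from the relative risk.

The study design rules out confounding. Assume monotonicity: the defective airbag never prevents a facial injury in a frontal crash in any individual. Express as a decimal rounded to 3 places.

PN ≈ 0.864

Under exogeneity and monotonicity, PN = (RR − 1) / RR = 1 − 1/RR.
PN = (7.33 − 1) / 7.33 = 6.33 / 7.33 ≈ 0.8636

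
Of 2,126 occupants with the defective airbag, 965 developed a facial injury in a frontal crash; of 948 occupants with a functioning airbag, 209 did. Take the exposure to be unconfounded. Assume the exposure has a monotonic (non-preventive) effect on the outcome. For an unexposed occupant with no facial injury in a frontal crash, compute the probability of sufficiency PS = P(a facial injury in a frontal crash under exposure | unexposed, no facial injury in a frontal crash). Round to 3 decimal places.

PS ≈ 0.299

p₁ = P(outcome | exposed) = 965/2126 = 0.4539
p₀ = P(outcome | unexposed) = 209/948 = 0.22046
Under exogeneity and monotonicity, PS = (p₁ − p₀) / (1 − p₀).
PS = (0.4539 − 0.22046) / (1 − 0.22046) = 0.23344 / 0.77954 ≈ 0.2995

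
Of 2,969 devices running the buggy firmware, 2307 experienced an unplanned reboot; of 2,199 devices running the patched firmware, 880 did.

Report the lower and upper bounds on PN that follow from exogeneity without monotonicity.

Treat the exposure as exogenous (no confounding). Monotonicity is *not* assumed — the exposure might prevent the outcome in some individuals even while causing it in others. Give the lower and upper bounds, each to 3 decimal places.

0.485 ≤ PN ≤ 0.772

p₁ = P(outcome | exposed) = 2307/2969 = 0.77703
p₀ = P(outcome | unexposed) = 880/2199 = 0.40018
Under exogeneity alone the bounds on PN are max{0,(p₁−p₀)/p₁} ≤ PN ≤ min{1,(1−p₀)/p₁}.
  lower = (p₁ − p₀)/p₁ = 0.37685 / 0.77703 ≈ 0.4850
  upper = min{1, (1 − p₀)/p₁} = 0.59982 / 0.77703 ≈ 0.7719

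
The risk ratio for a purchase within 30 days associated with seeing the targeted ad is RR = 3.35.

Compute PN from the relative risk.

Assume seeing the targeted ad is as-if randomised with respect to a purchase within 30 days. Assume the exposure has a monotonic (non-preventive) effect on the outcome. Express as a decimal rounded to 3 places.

Under exogeneity and monotonicity, PN = (RR − 1) / RR = 1 − 1/RR.
PN = (3.35 − 1) / 3.35 = 2.35 / 3.35 ≈ 0.7015

PN ≈ 0.701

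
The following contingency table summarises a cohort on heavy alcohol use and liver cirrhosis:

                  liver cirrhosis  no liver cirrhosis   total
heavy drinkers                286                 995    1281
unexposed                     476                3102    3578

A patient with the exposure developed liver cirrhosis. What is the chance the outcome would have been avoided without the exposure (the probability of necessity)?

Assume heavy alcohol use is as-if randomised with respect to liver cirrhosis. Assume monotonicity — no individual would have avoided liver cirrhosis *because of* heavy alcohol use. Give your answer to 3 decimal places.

p₁ = P(outcome | exposed) = 286/1281 = 0.22326
p₀ = P(outcome | unexposed) = 476/3578 = 0.13304
Under exogeneity and monotonicity, PN = (p₁ − p₀)/p₁.
PN = (0.22326 − 0.13304) / 0.22326 ≈ 0.4041

PN ≈ 0.404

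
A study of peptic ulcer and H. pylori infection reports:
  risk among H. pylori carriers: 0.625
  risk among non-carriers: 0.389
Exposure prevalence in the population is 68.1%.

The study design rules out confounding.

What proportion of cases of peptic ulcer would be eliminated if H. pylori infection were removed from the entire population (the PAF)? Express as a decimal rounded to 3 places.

PAF ≈ 0.292

Let p₁ = 0.625, p₀ = 0.389.
Overall risk P(Y=1) = π·p₁ + (1−π)·p₀ = 0.681×0.625 + 0.319×0.389 = 0.54972.
Under exogeneity, PAF = [P(Y=1) − p₀] / P(Y=1).
PAF = (0.54972 − 0.389) / 0.54972 ≈ 0.2924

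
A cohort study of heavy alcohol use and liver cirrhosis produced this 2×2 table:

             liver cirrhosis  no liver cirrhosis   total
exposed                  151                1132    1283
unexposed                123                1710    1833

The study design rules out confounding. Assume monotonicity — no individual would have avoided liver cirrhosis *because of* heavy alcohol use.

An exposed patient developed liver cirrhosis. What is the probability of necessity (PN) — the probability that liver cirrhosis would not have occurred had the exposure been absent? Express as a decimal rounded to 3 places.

PN ≈ 0.430

p₁ = P(outcome | exposed) = 151/1283 = 0.11769
p₀ = P(outcome | unexposed) = 123/1833 = 0.067103
Under exogeneity and monotonicity, PN = (p₁ − p₀) / p₁.
PN = (0.11769 − 0.067103) / 0.11769 = 0.05059 / 0.11769 ≈ 0.4298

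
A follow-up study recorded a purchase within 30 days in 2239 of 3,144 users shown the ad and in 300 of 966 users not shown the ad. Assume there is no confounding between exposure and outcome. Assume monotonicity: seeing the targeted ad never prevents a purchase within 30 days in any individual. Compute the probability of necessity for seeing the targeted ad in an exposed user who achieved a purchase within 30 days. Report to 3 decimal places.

PN ≈ 0.564

p₁ = P(outcome | exposed) = 2239/3144 = 0.71215
p₀ = P(outcome | unexposed) = 300/966 = 0.31056
Under exogeneity and monotonicity, PN = (p₁ − p₀) / p₁.
PN = (0.71215 − 0.31056) / 0.71215 = 0.40159 / 0.71215 ≈ 0.5639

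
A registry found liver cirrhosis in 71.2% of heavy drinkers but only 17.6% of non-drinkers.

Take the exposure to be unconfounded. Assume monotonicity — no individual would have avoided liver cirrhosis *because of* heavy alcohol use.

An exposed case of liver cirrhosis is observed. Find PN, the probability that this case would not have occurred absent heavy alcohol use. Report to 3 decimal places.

PN ≈ 0.753

p₁ = 0.712, p₀ = 0.176.
Under exogeneity and monotonicity, PN = (p₁ − p₀) / p₁.
PN = (0.712 − 0.176) / 0.712 = 0.536 / 0.712 ≈ 0.7528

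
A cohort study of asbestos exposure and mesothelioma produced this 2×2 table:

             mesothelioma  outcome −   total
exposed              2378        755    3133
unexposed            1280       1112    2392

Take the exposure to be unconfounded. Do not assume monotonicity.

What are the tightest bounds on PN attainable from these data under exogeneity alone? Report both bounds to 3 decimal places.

0.295 ≤ PN ≤ 0.612

p₁ = P(outcome | exposed) = 2378/3133 = 0.75902
p₀ = P(outcome | unexposed) = 1280/2392 = 0.53512
Under exogeneity alone the bounds on PN are max{0,(p₁−p₀)/p₁} ≤ PN ≤ min{1,(1−p₀)/p₁}.
  lower = (p₁ − p₀)/p₁ = 0.2239 / 0.75902 ≈ 0.2950
  upper = min{1, (1 − p₀)/p₁} = 0.46488 / 0.75902 ≈ 0.6125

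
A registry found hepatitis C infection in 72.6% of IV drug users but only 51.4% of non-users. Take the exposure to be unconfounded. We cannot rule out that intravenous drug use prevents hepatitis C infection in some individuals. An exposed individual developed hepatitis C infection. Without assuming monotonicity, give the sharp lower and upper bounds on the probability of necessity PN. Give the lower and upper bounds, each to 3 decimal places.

p₁ = 0.726, p₀ = 0.514.
Under exogeneity alone the bounds on PN are max{0,(p₁−p₀)/p₁} ≤ PN ≤ min{1,(1−p₀)/p₁}.
  lower = (p₁ − p₀)/p₁ = 0.212 / 0.726 ≈ 0.2920
  upper = min{1, (1 − p₀)/p₁} = 0.486 / 0.726 ≈ 0.6694

0.292 ≤ PN ≤ 0.669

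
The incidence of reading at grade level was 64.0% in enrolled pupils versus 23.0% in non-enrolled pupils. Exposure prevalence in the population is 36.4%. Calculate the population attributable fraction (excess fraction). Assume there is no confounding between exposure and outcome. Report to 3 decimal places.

PAF ≈ 0.394

p₁ = 0.64, p₀ = 0.23.
Overall risk P(Y=1) = π·p₁ + (1−π)·p₀ = 0.364×0.64 + 0.636×0.23 = 0.37924.
Under exogeneity, PAF = [P(Y=1) − p₀] / P(Y=1).
PAF = (0.37924 − 0.23) / 0.37924 ≈ 0.3935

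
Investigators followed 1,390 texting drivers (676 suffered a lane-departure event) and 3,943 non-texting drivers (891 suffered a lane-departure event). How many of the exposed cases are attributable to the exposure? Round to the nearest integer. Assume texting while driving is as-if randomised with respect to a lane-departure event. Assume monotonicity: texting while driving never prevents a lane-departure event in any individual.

p₁ = P(outcome | exposed) = 676/1390 = 0.48633
p₀ = P(outcome | unexposed) = 891/3943 = 0.22597
PN = (p₁ − p₀)/p₁ = (0.48633 − 0.22597) / 0.48633 ≈ 0.53536.
Attributable cases ≈ PN × (exposed cases) = 0.53536 × 676 ≈ 361.90.

about 362 cases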